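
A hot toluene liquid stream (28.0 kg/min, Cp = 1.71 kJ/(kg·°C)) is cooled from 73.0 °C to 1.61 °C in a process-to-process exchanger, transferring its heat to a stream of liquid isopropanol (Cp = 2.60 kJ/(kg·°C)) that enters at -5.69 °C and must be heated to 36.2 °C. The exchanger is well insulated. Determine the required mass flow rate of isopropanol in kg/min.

Heat released by hot stream: Q = 28.0 × 1.71 × (73.0 − 1.61) = 3418.2 kJ/min
Energy balance on cold side (adiabatic exchanger): Q = ṁ_c·Cp_c·(T_c,out − T_c,in)
ṁ_c = 3418.2 / [2.60 × (36.2 − -5.69)] = 31.384 kg/min

ṁ_c = 31.4 kg/min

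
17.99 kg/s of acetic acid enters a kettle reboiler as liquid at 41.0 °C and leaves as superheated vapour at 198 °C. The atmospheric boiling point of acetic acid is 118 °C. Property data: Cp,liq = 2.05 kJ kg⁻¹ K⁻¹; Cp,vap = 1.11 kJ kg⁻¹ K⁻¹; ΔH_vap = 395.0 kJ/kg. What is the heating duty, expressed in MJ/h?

Q = 41600 MJ/h

liquid 41.0→118 °C: 157.85 kJ/kg
vaporisation at 118 °C: 395 kJ/kg
vapour 118→198 °C: 88.8 kJ/kg
Δh = 157.85 + 395 + 88.8 = 641.65 kJ/kg
Q = ṁ·Δh = 17.99 kg/s × 641.65 kJ/kg = 11543 kJ/s
|Q| = 11543 kW = 41556 MJ/h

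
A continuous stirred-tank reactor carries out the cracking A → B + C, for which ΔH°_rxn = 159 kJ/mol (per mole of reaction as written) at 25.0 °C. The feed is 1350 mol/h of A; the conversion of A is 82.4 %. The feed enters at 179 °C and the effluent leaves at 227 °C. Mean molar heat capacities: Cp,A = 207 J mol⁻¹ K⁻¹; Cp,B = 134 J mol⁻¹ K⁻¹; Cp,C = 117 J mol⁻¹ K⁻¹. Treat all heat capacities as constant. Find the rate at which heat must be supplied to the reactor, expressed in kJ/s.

Q_in = 55.6 kJ/s

Extent of reaction ξ = 0.824 × 1350 = 1112.4 mol/h
Reaction term: ξ·ΔH°_rxn = 1112.4 × 159 = 176870 kJ/h
Sensible, feed 179→25 °C: -43035 kJ/h
Outlet flows (mol/h): A 237.6, B 1112.4, C 1112.4
Sensible, products 25→227 °C: 66336 kJ/h
Q = ΔH = 200170 kJ/h = 55.603 kW
Heat supplied = 55.603 kJ/s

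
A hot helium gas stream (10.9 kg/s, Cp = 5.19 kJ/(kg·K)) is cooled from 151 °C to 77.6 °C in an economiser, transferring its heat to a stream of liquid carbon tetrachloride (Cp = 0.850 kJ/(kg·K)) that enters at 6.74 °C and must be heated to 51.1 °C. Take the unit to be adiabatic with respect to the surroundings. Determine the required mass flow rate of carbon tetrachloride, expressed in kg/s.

ṁ_c = 110 kg/s

Heat released by hot stream: Q = 10.9 × 5.19 × (151 − 77.6) = 4152.3 kJ/s
Energy balance on cold side (adiabatic exchanger): Q = ṁ_c·Cp_c·(T_c,out − T_c,in)
ṁ_c = 4152.3 / [0.850 × (51.1 − 6.74)] = 110.12 kg/s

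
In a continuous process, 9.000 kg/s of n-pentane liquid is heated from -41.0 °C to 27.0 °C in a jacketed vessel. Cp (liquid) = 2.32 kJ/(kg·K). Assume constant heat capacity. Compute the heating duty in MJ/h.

Q = ṁ·Cp·ΔT = 9.000 × 2.32 × (27.0 − -41.0) = 1419.8 kJ/s
Heating duty = 5111.4 MJ/h

Q = 5110 MJ/h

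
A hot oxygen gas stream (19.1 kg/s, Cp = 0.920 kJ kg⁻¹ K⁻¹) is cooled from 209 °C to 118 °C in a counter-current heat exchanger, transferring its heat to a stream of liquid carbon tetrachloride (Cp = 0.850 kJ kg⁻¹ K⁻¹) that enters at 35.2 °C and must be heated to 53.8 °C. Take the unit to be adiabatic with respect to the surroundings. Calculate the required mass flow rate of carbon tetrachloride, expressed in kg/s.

ṁ_c = 101 kg/s

Heat released by hot stream: Q = 19.1 × 0.920 × (209 − 118) = 1599.1 kJ/s
Energy balance on cold side (adiabatic exchanger): Q = ṁ_c·Cp_c·(T_c,out − T_c,in)
ṁ_c = 1599.1 / [0.850 × (53.8 − 35.2)] = 101.14 kg/s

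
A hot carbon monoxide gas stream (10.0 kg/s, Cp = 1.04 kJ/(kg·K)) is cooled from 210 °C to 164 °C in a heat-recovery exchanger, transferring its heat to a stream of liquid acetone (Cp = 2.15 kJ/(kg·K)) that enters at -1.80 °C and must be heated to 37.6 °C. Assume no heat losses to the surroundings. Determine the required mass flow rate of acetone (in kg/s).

ṁ_c = 5.65 kg/s

Heat released by hot stream: Q = 10.0 × 1.04 × (210 − 164) = 478.4 kJ/s
Energy balance on cold side (adiabatic exchanger): Q = ṁ_c·Cp_c·(T_c,out − T_c,in)
ṁ_c = 478.4 / [2.15 × (37.6 − -1.80)] = 5.6475 kg/s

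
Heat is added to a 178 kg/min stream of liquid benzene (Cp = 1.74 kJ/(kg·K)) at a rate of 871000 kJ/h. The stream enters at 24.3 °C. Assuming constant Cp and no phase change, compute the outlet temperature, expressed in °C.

T_out = 71.2 °C

Q = 871000 kJ/h = 14517 kJ/min
ΔT = Q/(ṁ·Cp) = 14517/(178×1.74) = 46.87 K
T_out = 24.3 + 46.87 = 71.17 °C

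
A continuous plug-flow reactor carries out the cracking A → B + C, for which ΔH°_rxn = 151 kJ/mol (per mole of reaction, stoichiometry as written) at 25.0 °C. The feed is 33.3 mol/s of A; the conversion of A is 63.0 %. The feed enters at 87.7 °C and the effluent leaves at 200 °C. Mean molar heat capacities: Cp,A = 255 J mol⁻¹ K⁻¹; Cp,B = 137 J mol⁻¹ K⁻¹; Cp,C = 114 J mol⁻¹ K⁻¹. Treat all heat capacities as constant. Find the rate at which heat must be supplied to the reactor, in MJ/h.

Extent of reaction ξ = 0.630 × 33.3 = 20.979 mol/s
Reaction term: ξ·ΔH°_rxn = 20.979 × 151 = 3167.8 kJ/s
Sensible, feed 87.7→25 °C: -532.42 kJ/s
Outlet flows (mol/s): A 12.321, B 20.979, C 20.979
Sensible, products 25→200 °C: 1471.3 kJ/s
Q = ΔH = 4106.7 kJ/s = 4106.7 kW
Heat supplied = 14784 MJ/h

Q_in = 14800 MJ/h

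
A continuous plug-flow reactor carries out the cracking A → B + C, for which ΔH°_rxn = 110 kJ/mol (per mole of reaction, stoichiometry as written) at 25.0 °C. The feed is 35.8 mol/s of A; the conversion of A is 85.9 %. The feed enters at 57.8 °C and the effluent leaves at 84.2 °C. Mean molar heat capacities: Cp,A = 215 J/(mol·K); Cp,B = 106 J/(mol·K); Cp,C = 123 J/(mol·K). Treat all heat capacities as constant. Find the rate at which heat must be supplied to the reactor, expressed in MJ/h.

Q_in = 13000 MJ/h

Extent of reaction ξ = 0.859 × 35.8 = 30.752 mol/s
Reaction term: ξ·ΔH°_rxn = 30.752 × 110 = 3382.7 kJ/s
Sensible, feed 57.8→25 °C: -252.46 kJ/s
Outlet flows (mol/s): A 5.0478, B 30.752, C 30.752
Sensible, products 25→84.2 °C: 481.15 kJ/s
Q = ΔH = 3611.4 kJ/s = 3611.4 kW
Heat supplied = 13001 MJ/h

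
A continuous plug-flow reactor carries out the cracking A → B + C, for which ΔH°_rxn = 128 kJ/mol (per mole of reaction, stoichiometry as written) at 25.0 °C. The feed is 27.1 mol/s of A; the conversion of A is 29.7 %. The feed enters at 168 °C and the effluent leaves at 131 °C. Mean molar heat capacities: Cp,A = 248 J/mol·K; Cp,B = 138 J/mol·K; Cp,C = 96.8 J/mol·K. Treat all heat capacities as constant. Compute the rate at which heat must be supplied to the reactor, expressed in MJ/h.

Extent of reaction ξ = 0.297 × 27.1 = 8.0487 mol/s
Reaction term: ξ·ΔH°_rxn = 8.0487 × 128 = 1030.2 kJ/s
Sensible, feed 168→25 °C: -961.07 kJ/s
Outlet flows (mol/s): A 19.051, B 8.0487, C 8.0487
Sensible, products 25→131 °C: 701.14 kJ/s
Q = ΔH = 770.3 kJ/s = 770.3 kW
Heat supplied = 2773.1 MJ/h

Q_in = 2770 MJ/h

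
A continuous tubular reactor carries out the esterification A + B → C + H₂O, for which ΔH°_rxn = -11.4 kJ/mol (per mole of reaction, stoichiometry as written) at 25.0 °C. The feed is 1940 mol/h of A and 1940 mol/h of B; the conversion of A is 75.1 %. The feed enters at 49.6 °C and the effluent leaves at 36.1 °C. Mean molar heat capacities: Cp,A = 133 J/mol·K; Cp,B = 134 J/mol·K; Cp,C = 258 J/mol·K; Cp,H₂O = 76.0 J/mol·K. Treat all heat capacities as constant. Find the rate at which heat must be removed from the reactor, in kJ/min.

Extent of reaction ξ = 0.751 × 1940 = 1456.9 mol/h
Reaction term: ξ·ΔH°_rxn = 1456.9 × -11.4 = -16609 kJ/h
Sensible, feed 49.6→25 °C: -12742 kJ/h
Outlet flows (mol/h): A 483.06, B 483.06, C 1456.9, H₂O 1456.9
Sensible, products 25→36.1 °C: 6833.1 kJ/h
Q = ΔH = -22518 kJ/h = -6.2551 kW
Heat removed = 375.31 kJ/min

Q_out = 375 kJ/min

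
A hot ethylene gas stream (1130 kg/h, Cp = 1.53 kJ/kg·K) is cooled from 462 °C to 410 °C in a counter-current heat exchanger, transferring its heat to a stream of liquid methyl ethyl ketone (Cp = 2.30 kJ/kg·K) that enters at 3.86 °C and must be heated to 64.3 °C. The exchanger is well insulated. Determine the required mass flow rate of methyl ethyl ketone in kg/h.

ṁ_c = 647 kg/h

Heat released by hot stream: Q = 1130 × 1.53 × (462 − 410) = 89903 kJ/h
Energy balance on cold side (adiabatic exchanger): Q = ṁ_c·Cp_c·(T_c,out − T_c,in)
ṁ_c = 89903 / [2.30 × (64.3 − 3.86)] = 646.73 kg/h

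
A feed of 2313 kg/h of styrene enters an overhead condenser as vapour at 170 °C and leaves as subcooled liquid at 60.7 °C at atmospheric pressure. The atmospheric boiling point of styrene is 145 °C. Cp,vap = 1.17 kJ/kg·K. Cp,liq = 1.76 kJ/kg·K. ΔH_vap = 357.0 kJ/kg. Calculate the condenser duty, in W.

Q_c = 343000 W

vapour 170→145 °C: -29.25 kJ/kg
condensation at 145 °C: -357 kJ/kg
liquid 145→60.7 °C: -148.37 kJ/kg
Δh = -29.25 + -357 + -148.37 = -534.62 kJ/kg
Q = ṁ·Δh = 2313 kg/h × -534.62 kJ/kg = -1.2366e+06 kJ/h
|Q| = 343.49 kW = 343490 W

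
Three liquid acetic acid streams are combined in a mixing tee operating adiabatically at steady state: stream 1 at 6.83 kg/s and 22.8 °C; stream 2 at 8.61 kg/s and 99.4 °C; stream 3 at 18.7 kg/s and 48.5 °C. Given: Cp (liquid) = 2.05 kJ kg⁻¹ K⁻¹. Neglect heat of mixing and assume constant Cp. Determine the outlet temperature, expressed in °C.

T_out = 56.2 °C

Adiabatic, steady state ⇒ Σ ṁᵢCp,ᵢ(T_out − Tᵢ) = 0
Σ ṁᵢCp,ᵢTᵢ = 6.83×2.05×22.8 + 8.61×2.05×99.4 + 18.7×2.05×48.5 = 3932.9
Σ ṁᵢCp,ᵢ = 6.83×2.05 + 8.61×2.05 + 18.7×2.05 = 69.987
T_out = 3932.9 / 69.987 = 56.195 °C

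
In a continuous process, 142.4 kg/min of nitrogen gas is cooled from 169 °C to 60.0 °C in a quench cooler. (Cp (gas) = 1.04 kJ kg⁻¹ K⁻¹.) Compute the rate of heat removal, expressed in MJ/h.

Q = ṁ·Cp·ΔT = 142.4 × 1.04 × (60.0 − 169) = -16142 kJ/min
Converting: 16142 / 60 s = 269.04 kW
Cooling duty = 968.55 MJ/h

Q_c = 969 MJ/h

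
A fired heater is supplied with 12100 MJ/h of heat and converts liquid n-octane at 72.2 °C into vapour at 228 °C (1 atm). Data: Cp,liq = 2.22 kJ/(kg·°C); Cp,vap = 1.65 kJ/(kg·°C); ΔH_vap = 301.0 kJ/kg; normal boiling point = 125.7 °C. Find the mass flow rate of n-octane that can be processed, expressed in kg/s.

ṁ = 5.71 kg/s

Δh = 2.22×(125.7−72.2) + 301.0 + 1.65×(228−125.7) = 588.56 kJ/kg
Q = 12100 MJ/h = 3361.1 kJ/s = 3361.1 kJ/s
ṁ = Q/Δh = 3361.1 / 588.56 = 5.7107 kg/s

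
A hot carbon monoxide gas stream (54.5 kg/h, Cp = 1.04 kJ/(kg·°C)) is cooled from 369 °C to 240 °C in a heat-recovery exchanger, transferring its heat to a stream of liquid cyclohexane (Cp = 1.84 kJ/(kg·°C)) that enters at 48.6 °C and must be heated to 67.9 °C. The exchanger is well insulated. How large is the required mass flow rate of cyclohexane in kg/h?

ṁ_c = 206 kg/h

Heat released by hot stream: Q = 54.5 × 1.04 × (369 − 240) = 7311.7 kJ/h
Energy balance on cold side (adiabatic exchanger): Q = ṁ_c·Cp_c·(T_c,out − T_c,in)
ṁ_c = 7311.7 / [1.84 × (67.9 − 48.6)] = 205.89 kg/h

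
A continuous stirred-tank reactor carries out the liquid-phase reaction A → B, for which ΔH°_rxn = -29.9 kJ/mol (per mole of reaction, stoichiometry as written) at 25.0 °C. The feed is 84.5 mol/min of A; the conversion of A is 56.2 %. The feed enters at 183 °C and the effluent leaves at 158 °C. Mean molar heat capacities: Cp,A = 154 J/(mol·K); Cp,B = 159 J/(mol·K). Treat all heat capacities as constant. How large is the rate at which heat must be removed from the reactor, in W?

Q_out = 28600 W

Extent of reaction ξ = 0.562 × 84.5 = 47.489 mol/min
Reaction term: ξ·ΔH°_rxn = 47.489 × -29.9 = -1419.9 kJ/min
Sensible, feed 183→25 °C: -2056.1 kJ/min
Outlet flows (mol/min): A 37.011, B 47.489
Sensible, products 25→158 °C: 1762.3 kJ/min
Q = ΔH = -1713.7 kJ/min = -28.561 kW
Heat removed = 28561 W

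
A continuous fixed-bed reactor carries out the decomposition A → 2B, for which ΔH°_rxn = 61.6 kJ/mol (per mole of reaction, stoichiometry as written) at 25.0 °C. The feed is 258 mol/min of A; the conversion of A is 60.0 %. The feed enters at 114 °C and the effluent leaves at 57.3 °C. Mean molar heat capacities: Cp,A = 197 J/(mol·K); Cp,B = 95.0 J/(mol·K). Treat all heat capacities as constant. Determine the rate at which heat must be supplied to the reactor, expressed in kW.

Extent of reaction ξ = 0.600 × 258 = 154.8 mol/min
Reaction term: ξ·ΔH°_rxn = 154.8 × 61.6 = 9535.7 kJ/min
Sensible, feed 114→25 °C: -4523.5 kJ/min
Outlet flows (mol/min): A 103.2, B 309.6
Sensible, products 25→57.3 °C: 1606.7 kJ/min
Q = ΔH = 6618.8 kJ/min = 110.31 kW
Heat supplied = 110.31 kW

Q_in = 110 kW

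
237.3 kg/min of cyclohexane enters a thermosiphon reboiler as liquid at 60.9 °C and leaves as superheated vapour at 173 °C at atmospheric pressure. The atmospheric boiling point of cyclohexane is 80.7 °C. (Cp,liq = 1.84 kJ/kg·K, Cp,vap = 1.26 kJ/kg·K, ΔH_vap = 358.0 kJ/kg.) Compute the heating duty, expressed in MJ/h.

liquid 60.9→80.7 °C: 36.432 kJ/kg
vaporisation at 80.7 °C: 358 kJ/kg
vapour 80.7→173 °C: 116.3 kJ/kg
Δh = 36.432 + 358 + 116.3 = 510.73 kJ/kg
Q = ṁ·Δh = 237.3 kg/min × 510.73 kJ/kg = 121200 kJ/min
|Q| = 2019.9 kW = 7271.8 MJ/h

Q = 7270 MJ/h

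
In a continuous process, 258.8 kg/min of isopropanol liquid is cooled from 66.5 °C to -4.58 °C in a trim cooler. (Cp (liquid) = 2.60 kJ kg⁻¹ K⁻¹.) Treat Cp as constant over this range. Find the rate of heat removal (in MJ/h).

Q = ṁ·Cp·ΔT = 258.8 × 2.60 × (-4.58 − 66.5) = -47828 kJ/min
Converting: 47828 / 60 s = 797.14 kW
Cooling duty = 2869.7 MJ/h

Q_c = 2870 MJ/h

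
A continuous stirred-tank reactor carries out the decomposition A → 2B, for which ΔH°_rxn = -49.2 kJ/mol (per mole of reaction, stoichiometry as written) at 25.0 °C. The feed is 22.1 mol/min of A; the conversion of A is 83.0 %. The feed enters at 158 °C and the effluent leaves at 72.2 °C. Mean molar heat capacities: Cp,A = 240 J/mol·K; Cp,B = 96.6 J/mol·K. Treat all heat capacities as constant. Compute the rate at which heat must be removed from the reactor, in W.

Q_out = 23300 W

Extent of reaction ξ = 0.830 × 22.1 = 18.343 mol/min
Reaction term: ξ·ΔH°_rxn = 18.343 × -49.2 = -902.48 kJ/min
Sensible, feed 158→25 °C: -705.43 kJ/min
Outlet flows (mol/min): A 3.757, B 36.686
Sensible, products 25→72.2 °C: 209.83 kJ/min
Q = ΔH = -1398.1 kJ/min = -23.301 kW
Heat removed = 23301 W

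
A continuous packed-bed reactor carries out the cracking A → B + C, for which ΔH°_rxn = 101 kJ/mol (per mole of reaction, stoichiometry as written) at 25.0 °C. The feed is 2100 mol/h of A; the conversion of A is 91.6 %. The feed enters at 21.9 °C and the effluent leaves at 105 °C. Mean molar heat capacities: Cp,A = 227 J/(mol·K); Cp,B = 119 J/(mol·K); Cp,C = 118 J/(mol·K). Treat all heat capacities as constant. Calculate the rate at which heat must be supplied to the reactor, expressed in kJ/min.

Q_in = 3920 kJ/min

Extent of reaction ξ = 0.916 × 2100 = 1923.6 mol/h
Reaction term: ξ·ΔH°_rxn = 1923.6 × 101 = 194280 kJ/h
Sensible, feed 21.9→25 °C: 1477.8 kJ/h
Outlet flows (mol/h): A 176.4, B 1923.6, C 1923.6
Sensible, products 25→105 °C: 39675 kJ/h
Q = ΔH = 235440 kJ/h = 65.399 kW
Heat supplied = 3923.9 kJ/min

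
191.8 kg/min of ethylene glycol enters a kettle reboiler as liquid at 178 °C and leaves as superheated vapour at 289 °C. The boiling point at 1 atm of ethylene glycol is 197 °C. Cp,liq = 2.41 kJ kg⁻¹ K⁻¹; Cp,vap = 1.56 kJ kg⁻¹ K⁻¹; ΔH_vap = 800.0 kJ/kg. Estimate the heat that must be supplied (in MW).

liquid 178→197 °C: 45.79 kJ/kg
vaporisation at 197 °C: 800 kJ/kg
vapour 197→289 °C: 143.52 kJ/kg
Δh = 45.79 + 800 + 143.52 = 989.31 kJ/kg
Q = ṁ·Δh = 191.8 kg/min × 989.31 kJ/kg = 189750 kJ/min
|Q| = 3162.5 kW = 3.1625 MW

Q = 3.16 MW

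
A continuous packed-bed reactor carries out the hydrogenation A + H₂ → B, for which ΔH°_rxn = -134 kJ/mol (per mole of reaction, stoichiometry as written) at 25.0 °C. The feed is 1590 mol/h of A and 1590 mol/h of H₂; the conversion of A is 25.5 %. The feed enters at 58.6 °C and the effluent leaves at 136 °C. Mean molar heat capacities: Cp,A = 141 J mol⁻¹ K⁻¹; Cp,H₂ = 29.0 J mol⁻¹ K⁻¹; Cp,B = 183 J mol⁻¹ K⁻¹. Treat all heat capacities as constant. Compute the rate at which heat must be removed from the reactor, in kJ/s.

Extent of reaction ξ = 0.255 × 1590 = 405.45 mol/h
Reaction term: ξ·ΔH°_rxn = 405.45 × -134 = -54330 kJ/h
Sensible, feed 58.6→25 °C: -9082.1 kJ/h
Outlet flows (mol/h): A 1184.5, H₂ 1184.5, B 405.45
Sensible, products 25→136 °C: 30588 kJ/h
Q = ΔH = -32824 kJ/h = -9.1178 kW
Heat removed = 9.1178 kJ/s

Q_out = 9.12 kJ/s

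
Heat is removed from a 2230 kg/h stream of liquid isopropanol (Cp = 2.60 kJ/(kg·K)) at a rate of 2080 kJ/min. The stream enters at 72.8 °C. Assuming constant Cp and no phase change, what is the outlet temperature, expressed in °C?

Q = 2080 kJ/min = 124800 kJ/h
ΔT = Q/(ṁ·Cp) = 124800/(2230×2.60) = 21.525 K
T_out = 72.8 − 21.525 = 51.275 °C

T_out = 51.3 °C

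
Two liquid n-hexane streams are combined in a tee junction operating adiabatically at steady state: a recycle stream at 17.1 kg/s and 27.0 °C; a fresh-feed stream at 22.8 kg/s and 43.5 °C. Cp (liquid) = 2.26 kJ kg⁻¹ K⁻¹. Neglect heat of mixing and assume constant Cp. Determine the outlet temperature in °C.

T_out = 36.4 °C

No heat crosses the boundary, so H_out = H_in.
T_out = Σ ṁᵢCp,ᵢTᵢ / Σ ṁᵢCp,ᵢ
      = 3284.9 / 90.174 = 36.429 °C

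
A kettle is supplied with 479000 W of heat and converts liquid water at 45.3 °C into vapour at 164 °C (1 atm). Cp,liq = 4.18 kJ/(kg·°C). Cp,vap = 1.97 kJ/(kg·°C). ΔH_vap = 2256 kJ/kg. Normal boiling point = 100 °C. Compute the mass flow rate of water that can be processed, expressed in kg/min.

Δh = 4.18×(100−45.3) + 2256 + 1.97×(164−100) = 2610.7 kJ/kg
Q = 479000 W = 479 kJ/s = 28740 kJ/min
ṁ = Q/Δh = 28740 / 2610.7 = 11.008 kg/min

ṁ = 11.0 kg/min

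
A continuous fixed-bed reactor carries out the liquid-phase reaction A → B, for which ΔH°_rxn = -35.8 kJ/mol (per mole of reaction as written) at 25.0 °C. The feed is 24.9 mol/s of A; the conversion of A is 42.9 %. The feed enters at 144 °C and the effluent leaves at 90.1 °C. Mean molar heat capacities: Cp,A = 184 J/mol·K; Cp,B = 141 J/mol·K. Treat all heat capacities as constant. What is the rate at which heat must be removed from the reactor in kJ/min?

Extent of reaction ξ = 0.429 × 24.9 = 10.682 mol/s
Reaction term: ξ·ΔH°_rxn = 10.682 × -35.8 = -382.42 kJ/s
Sensible, feed 144→25 °C: -545.21 kJ/s
Outlet flows (mol/s): A 14.218, B 10.682
Sensible, products 25→90.1 °C: 268.36 kJ/s
Q = ΔH = -659.27 kJ/s = -659.27 kW
Heat removed = 39556 kJ/min

Q_out = 39600 kJ/min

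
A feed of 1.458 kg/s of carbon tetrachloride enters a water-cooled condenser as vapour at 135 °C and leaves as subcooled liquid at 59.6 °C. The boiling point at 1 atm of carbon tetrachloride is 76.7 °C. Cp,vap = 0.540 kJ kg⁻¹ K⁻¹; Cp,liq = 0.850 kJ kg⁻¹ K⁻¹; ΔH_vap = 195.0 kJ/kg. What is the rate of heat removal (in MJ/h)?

Q_c = 1270 MJ/h

vapour 135→76.7 °C: -31.482 kJ/kg
condensation at 76.7 °C: -195 kJ/kg
liquid 76.7→59.6 °C: -14.535 kJ/kg
Δh = -31.482 + -195 + -14.535 = -241.02 kJ/kg
Q = ṁ·Δh = 1.458 kg/s × -241.02 kJ/kg = -351.4 kJ/s
|Q| = 351.4 kW = 1265.1 MJ/h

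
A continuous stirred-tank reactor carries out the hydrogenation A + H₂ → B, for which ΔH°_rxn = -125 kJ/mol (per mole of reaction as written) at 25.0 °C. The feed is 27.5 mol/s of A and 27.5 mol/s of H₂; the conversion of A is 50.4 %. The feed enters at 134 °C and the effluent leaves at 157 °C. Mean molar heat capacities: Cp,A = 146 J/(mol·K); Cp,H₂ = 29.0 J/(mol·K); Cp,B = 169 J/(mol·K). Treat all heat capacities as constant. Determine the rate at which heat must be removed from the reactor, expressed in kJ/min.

Q_out = 98000 kJ/min

Extent of reaction ξ = 0.504 × 27.5 = 13.86 mol/s
Reaction term: ξ·ΔH°_rxn = 13.86 × -125 = -1732.5 kJ/s
Sensible, feed 134→25 °C: -524.56 kJ/s
Outlet flows (mol/s): A 13.64, H₂ 13.64, B 13.86
Sensible, products 25→157 °C: 624.27 kJ/s
Q = ΔH = -1632.8 kJ/s = -1632.8 kW
Heat removed = 97967 kJ/min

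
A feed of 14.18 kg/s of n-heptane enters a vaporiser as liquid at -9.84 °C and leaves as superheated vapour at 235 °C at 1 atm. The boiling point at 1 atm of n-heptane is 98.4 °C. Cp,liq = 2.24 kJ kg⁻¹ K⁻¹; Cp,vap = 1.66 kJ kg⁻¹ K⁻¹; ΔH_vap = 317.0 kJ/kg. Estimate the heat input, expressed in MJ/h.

Q = 40100 MJ/h

liquid -9.84→98.4 °C: 242.46 kJ/kg
vaporisation at 98.4 °C: 317 kJ/kg
vapour 98.4→235 °C: 226.76 kJ/kg
Δh = 242.46 + 317 + 226.76 = 786.21 kJ/kg
Q = ṁ·Δh = 14.18 kg/s × 786.21 kJ/kg = 11149 kJ/s
|Q| = 11149 kW = 40135 MJ/h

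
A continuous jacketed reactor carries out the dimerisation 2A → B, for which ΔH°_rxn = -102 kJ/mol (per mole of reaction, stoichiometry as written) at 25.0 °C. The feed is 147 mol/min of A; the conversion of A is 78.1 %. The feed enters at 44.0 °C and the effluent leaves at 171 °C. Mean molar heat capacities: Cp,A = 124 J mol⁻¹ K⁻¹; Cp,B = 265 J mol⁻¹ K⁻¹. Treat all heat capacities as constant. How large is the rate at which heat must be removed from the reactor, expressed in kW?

Extent of reaction ξ = 0.781 × 147 / 2 = 57.404 mol/min
Reaction term: ξ·ΔH°_rxn = 57.404 × -102 = -5855.2 kJ/min
Sensible, feed 44.0→25 °C: -346.33 kJ/min
Outlet flows (mol/min): A 32.193, B 57.404
Sensible, products 25→171 °C: 2803.8 kJ/min
Q = ΔH = -3397.7 kJ/min = -56.629 kW
Heat removed = 56.629 kW

Q_out = 56.6 kW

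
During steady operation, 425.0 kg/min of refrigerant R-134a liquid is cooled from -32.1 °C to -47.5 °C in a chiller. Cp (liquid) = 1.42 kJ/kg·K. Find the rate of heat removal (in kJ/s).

Q_c = 155 kJ/s

Q = ṁ·Cp·ΔT = 425.0 × 1.42 × (-47.5 − -32.1) = -9293.9 kJ/min
Converting: 9293.9 / 60 s = 154.9 kW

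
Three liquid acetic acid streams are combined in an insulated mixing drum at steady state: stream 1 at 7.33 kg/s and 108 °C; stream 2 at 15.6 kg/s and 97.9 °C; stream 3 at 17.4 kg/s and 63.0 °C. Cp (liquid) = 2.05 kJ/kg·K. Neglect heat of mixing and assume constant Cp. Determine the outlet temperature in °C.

Energy balance with Q = 0: Σ ṁᵢCp,ᵢ(T_out − Tᵢ) = 0
T_out = Σ ṁᵢCp,ᵢTᵢ / Σ ṁᵢCp,ᵢ
      = 7000.9 / 82.676 = 84.678 °C

T_out = 84.7 °C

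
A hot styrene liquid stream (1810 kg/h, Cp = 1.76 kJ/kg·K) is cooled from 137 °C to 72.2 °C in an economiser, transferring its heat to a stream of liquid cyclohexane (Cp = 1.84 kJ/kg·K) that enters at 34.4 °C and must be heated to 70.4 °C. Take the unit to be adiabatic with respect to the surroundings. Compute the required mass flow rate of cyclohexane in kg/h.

Heat released by hot stream: Q = 1810 × 1.76 × (137 − 72.2) = 206430 kJ/h
Energy balance on cold side (adiabatic exchanger): Q = ṁ_c·Cp_c·(T_c,out − T_c,in)
ṁ_c = 206430 / [1.84 × (70.4 − 34.4)] = 3116.3 kg/h

ṁ_c = 3120 kg/h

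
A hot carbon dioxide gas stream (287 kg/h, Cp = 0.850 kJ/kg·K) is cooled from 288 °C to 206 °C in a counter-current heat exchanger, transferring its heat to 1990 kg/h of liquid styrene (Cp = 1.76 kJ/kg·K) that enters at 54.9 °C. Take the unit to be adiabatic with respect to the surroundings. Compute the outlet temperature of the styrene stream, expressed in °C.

Heat released by hot stream: Q = 287 × 0.850 × (288 − 206) = 20004 kJ/h
Energy balance on cold side (adiabatic exchanger): Q = ṁ_c·Cp_c·(T_c,out − T_c,in)
T_c,out = 54.9 + 20004/(1990 × 1.76) = 60.611 °C

T_c,out = 60.6 °C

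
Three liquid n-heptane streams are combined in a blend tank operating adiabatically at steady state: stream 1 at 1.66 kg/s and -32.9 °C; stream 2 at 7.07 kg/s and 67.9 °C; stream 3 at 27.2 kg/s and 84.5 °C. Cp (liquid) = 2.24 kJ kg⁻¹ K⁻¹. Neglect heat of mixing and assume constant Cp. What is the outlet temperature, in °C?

T_out = 75.8 °C

Energy balance with Q = 0: Σ ṁᵢCp,ᵢ(T_out − Tᵢ) = 0
Σ ṁᵢCp,ᵢTᵢ = 1.66×2.24×-32.9 + 7.07×2.24×67.9 + 27.2×2.24×84.5 = 6101.4
Σ ṁᵢCp,ᵢ = 1.66×2.24 + 7.07×2.24 + 27.2×2.24 = 80.483
T_out = 6101.4 / 80.483 = 75.81 °C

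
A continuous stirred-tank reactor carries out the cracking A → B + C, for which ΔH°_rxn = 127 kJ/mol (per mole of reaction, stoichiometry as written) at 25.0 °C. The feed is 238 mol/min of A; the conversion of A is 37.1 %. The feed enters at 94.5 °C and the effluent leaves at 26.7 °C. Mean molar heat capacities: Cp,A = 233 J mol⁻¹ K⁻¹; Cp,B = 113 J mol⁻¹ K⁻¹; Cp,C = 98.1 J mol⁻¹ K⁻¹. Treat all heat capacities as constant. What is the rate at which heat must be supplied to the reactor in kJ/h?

Extent of reaction ξ = 0.371 × 238 = 88.298 mol/min
Reaction term: ξ·ΔH°_rxn = 88.298 × 127 = 11214 kJ/min
Sensible, feed 94.5→25 °C: -3854.1 kJ/min
Outlet flows (mol/min): A 149.7, B 88.298, C 88.298
Sensible, products 25→26.7 °C: 90.984 kJ/min
Q = ΔH = 7450.8 kJ/min = 124.18 kW
Heat supplied = 447050 kJ/h

Q_in = 447000 kJ/h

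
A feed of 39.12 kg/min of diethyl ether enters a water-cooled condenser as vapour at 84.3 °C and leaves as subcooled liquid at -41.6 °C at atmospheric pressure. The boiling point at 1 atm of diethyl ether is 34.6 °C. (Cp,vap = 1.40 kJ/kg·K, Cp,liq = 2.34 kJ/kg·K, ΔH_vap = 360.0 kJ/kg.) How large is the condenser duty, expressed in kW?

vapour 84.3→34.6 °C: -69.58 kJ/kg
condensation at 34.6 °C: -360 kJ/kg
liquid 34.6→-41.6 °C: -178.31 kJ/kg
Δh = -69.58 + -360 + -178.31 = -607.89 kJ/kg
Q = ṁ·Δh = 39.12 kg/min × -607.89 kJ/kg = -23781 kJ/min
|Q| = 396.34 kW

Q_c = 396 kW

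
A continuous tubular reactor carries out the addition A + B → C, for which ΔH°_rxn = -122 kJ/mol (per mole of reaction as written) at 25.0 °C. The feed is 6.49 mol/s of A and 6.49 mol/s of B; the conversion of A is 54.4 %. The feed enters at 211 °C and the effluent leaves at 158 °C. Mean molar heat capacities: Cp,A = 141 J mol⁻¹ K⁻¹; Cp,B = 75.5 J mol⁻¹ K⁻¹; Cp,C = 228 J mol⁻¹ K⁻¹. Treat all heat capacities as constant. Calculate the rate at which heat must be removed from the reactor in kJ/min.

Q_out = 30000 kJ/min

Extent of reaction ξ = 0.544 × 6.49 = 3.5306 mol/s
Reaction term: ξ·ΔH°_rxn = 3.5306 × -122 = -430.73 kJ/s
Sensible, feed 211→25 °C: -261.35 kJ/s
Outlet flows (mol/s): A 2.9594, B 2.9594, C 3.5306
Sensible, products 25→158 °C: 192.28 kJ/s
Q = ΔH = -499.8 kJ/s = -499.8 kW
Heat removed = 29988 kJ/min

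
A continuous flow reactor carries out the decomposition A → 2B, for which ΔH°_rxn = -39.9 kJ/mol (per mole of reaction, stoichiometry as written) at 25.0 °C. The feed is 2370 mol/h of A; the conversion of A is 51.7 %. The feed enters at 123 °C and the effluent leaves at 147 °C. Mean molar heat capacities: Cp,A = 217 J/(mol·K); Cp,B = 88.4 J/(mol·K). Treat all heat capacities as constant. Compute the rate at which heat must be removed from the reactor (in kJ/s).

Extent of reaction ξ = 0.517 × 2370 = 1225.3 mol/h
Reaction term: ξ·ΔH°_rxn = 1225.3 × -39.9 = -48889 kJ/h
Sensible, feed 123→25 °C: -50400 kJ/h
Outlet flows (mol/h): A 1144.7, B 2450.6
Sensible, products 25→147 °C: 56734 kJ/h
Q = ΔH = -42555 kJ/h = -11.821 kW
Heat removed = 11.821 kJ/s

Q_out = 11.8 kJ/s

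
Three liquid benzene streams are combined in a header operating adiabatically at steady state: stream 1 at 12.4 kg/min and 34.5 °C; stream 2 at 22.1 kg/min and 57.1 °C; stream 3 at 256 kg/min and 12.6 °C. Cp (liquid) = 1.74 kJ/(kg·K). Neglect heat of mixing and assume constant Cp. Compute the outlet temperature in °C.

Energy balance with Q = 0: Σ ṁᵢCp,ᵢ(T_out − Tᵢ) = 0
Σ ṁᵢCp,ᵢTᵢ = 12.4×1.74×34.5 + 22.1×1.74×57.1 + 256×1.74×12.6 = 8552.6
Σ ṁᵢCp,ᵢ = 12.4×1.74 + 22.1×1.74 + 256×1.74 = 505.47
T_out = 8552.6 / 505.47 = 16.92 °C

T_out = 16.9 °C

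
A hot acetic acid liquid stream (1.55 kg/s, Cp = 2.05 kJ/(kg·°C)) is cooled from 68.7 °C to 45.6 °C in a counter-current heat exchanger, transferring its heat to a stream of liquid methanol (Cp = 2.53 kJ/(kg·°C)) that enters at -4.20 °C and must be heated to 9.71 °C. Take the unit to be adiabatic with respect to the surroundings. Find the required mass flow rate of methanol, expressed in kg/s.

ṁ_c = 2.09 kg/s

Heat released by hot stream: Q = 1.55 × 2.05 × (68.7 − 45.6) = 73.4 kJ/s
Energy balance on cold side (adiabatic exchanger): Q = ṁ_c·Cp_c·(T_c,out − T_c,in)
ṁ_c = 73.4 / [2.53 × (9.71 − -4.20)] = 2.0857 kg/s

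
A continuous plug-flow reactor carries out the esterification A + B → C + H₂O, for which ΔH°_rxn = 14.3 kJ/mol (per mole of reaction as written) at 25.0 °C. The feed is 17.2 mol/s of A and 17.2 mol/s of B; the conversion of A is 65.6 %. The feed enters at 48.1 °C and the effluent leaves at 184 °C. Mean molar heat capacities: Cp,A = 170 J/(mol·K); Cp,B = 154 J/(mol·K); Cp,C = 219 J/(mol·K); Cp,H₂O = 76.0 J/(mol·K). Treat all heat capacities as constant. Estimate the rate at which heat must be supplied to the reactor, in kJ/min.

Q_in = 52000 kJ/min

Extent of reaction ξ = 0.656 × 17.2 = 11.283 mol/s
Reaction term: ξ·ΔH°_rxn = 11.283 × 14.3 = 161.35 kJ/s
Sensible, feed 48.1→25 °C: -128.73 kJ/s
Outlet flows (mol/s): A 5.9168, B 5.9168, C 11.283, H₂O 11.283
Sensible, products 25→184 °C: 834.05 kJ/s
Q = ΔH = 866.67 kJ/s = 866.67 kW
Heat supplied = 52000 kJ/min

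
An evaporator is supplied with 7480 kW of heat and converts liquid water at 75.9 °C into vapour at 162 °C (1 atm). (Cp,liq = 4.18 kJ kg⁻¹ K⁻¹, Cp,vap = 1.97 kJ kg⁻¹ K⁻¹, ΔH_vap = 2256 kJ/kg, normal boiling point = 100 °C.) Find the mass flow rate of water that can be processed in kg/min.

Δh = 4.18×(100−75.9) + 2256 + 1.97×(162−100) = 2478.9 kJ/kg
Q = 7480 kW = 7480 kJ/s = 448800 kJ/min
ṁ = Q/Δh = 448800 / 2478.9 = 181.05 kg/min

ṁ = 181 kg/min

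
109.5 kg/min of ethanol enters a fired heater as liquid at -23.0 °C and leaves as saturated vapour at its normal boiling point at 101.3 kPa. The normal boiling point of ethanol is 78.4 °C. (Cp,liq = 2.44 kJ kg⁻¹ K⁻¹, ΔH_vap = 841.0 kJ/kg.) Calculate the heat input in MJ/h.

Q = 7150 MJ/h

liquid -23.0→78.4 °C: 247.42 kJ/kg
vaporisation at 78.4 °C: 841 kJ/kg
Δh = 247.42 + 841 = 1088.4 kJ/kg
Q = ṁ·Δh = 109.5 kg/min × 1088.4 kJ/kg = 119180 kJ/min
|Q| = 1986.4 kW = 7150.9 MJ/h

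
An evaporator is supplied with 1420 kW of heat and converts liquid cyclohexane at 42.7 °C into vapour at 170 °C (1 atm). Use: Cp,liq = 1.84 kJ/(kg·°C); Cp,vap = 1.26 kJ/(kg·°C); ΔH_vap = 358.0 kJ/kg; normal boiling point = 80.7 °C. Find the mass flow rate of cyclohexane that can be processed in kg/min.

ṁ = 158 kg/min

Δh = 1.84×(80.7−42.7) + 358.0 + 1.26×(170−80.7) = 540.44 kJ/kg
Q = 1420 kW = 1420 kJ/s = 85200 kJ/min
ṁ = Q/Δh = 85200 / 540.44 = 157.65 kg/min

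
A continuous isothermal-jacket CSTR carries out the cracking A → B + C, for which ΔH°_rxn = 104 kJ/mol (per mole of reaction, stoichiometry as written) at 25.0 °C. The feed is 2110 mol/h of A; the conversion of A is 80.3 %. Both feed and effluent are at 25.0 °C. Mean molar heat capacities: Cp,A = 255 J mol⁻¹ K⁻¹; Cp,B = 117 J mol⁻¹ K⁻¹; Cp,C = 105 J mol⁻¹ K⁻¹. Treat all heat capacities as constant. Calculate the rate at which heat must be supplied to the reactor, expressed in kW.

Q_in = 48.9 kW

Extent of reaction ξ = 0.803 × 2110 = 1694.3 mol/h
Reaction term: ξ·ΔH°_rxn = 1694.3 × 104 = 176210 kJ/h
Q = ΔH = 176210 kJ/h = 48.947 kW
Heat supplied = 48.947 kW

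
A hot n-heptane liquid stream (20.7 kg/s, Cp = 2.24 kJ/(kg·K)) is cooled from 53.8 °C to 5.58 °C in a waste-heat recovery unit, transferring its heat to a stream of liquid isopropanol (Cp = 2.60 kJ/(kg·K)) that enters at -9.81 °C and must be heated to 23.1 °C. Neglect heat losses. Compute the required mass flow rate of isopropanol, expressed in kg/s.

ṁ_c = 26.1 kg/s

Heat released by hot stream: Q = 20.7 × 2.24 × (53.8 − 5.58) = 2235.9 kJ/s
Energy balance on cold side (adiabatic exchanger): Q = ṁ_c·Cp_c·(T_c,out − T_c,in)
ṁ_c = 2235.9 / [2.60 × (23.1 − -9.81)] = 26.13 kg/s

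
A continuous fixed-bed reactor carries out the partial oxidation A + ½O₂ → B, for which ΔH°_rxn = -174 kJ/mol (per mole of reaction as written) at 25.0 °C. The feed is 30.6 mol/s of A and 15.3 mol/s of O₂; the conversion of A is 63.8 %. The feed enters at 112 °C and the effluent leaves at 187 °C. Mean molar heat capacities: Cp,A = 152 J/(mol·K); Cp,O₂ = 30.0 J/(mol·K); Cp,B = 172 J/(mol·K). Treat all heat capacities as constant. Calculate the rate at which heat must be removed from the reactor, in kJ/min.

Extent of reaction ξ = 0.638 × 30.6 = 19.523 mol/s
Reaction term: ξ·ΔH°_rxn = 19.523 × -174 = -3397 kJ/s
Sensible, feed 112→25 °C: -444.59 kJ/s
Outlet flows (mol/s): A 11.077, O₂ 5.5386, B 19.523
Sensible, products 25→187 °C: 843.67 kJ/s
Q = ΔH = -2997.9 kJ/s = -2997.9 kW
Heat removed = 179870 kJ/min

Q_out = 180000 kJ/min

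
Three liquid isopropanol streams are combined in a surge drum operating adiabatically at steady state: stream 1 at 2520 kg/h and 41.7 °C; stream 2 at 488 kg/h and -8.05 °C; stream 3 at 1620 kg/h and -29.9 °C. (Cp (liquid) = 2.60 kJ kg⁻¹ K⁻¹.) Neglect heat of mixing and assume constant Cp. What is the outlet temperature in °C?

T_out = 11.4 °C

Energy balance with Q = 0: Σ ṁᵢCp,ᵢ(T_out − Tᵢ) = 0
Σ ṁᵢCp,ᵢTᵢ = 2520×2.60×41.7 + 488×2.60×-8.05 + 1620×2.60×-29.9 = 137070
Σ ṁᵢCp,ᵢ = 2520×2.60 + 488×2.60 + 1620×2.60 = 12033
T_out = 137070 / 12033 = 11.391 °C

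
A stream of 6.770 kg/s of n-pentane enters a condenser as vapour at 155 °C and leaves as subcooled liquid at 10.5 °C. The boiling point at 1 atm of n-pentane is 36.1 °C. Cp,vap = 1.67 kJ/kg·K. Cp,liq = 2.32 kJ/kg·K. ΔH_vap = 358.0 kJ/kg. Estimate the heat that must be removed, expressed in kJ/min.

Q_c = 250000 kJ/min

vapour 155→36.1 °C: -198.56 kJ/kg
condensation at 36.1 °C: -358 kJ/kg
liquid 36.1→10.5 °C: -59.392 kJ/kg
Δh = -198.56 + -358 + -59.392 = -615.95 kJ/kg
Q = ṁ·Δh = 6.770 kg/s × -615.95 kJ/kg = -4170 kJ/s
|Q| = 4170 kW = 250200 kJ/min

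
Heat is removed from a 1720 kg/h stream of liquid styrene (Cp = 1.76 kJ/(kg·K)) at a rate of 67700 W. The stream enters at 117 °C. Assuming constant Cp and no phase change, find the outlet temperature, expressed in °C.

Q = 67700 W = 243720 kJ/h
ΔT = Q/(ṁ·Cp) = 243720/(1720×1.76) = 80.51 K
T_out = 117 − 80.51 = 36.49 °C

T_out = 36.5 °C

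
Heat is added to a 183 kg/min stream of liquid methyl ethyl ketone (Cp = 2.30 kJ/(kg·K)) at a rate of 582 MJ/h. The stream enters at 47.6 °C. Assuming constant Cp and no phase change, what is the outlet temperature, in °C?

Q = 582 MJ/h = 9700 kJ/min
ΔT = Q/(ṁ·Cp) = 9700/(183×2.30) = 23.046 K
T_out = 47.6 + 23.046 = 70.646 °C

T_out = 70.6 °C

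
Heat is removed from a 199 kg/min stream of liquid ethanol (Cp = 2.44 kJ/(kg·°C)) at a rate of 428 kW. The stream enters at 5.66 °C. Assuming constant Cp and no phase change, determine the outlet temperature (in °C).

T_out = -47.2 °C

Q = 428 kW = 25680 kJ/min
ΔT = Q/(ṁ·Cp) = 25680/(199×2.44) = 52.887 K
T_out = 5.66 − 52.887 = -47.227 °C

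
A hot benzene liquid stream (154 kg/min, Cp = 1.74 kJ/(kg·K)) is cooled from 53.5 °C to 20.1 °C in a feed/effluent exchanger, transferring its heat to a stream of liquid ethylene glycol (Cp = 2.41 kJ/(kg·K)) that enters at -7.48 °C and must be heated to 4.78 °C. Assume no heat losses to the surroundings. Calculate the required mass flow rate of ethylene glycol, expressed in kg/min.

ṁ_c = 303 kg/min

Heat released by hot stream: Q = 154 × 1.74 × (53.5 − 20.1) = 8949.9 kJ/min
Energy balance on cold side (adiabatic exchanger): Q = ṁ_c·Cp_c·(T_c,out − T_c,in)
ṁ_c = 8949.9 / [2.41 × (4.78 − -7.48)] = 302.91 kg/min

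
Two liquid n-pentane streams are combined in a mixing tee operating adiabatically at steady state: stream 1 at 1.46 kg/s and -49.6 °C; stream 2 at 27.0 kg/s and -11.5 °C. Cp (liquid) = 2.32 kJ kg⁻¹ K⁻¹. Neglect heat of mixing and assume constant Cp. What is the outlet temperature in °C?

T_out = -13.5 °C

Adiabatic, steady state ⇒ Σ ṁᵢCp,ᵢ(T_out − Tᵢ) = 0
T_out = Σ ṁᵢCp,ᵢTᵢ / Σ ṁᵢCp,ᵢ
      = -888.37 / 66.027 = -13.455 °C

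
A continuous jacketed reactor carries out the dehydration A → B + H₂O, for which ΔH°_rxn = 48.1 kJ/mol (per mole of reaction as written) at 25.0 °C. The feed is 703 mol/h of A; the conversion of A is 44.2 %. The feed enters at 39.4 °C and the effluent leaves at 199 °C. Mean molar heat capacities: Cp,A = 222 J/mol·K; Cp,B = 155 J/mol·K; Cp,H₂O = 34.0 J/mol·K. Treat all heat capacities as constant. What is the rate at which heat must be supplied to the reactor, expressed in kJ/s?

Q_in = 10.6 kJ/s

Extent of reaction ξ = 0.442 × 703 = 310.73 mol/h
Reaction term: ξ·ΔH°_rxn = 310.73 × 48.1 = 14946 kJ/h
Sensible, feed 39.4→25 °C: -2247.4 kJ/h
Outlet flows (mol/h): A 392.27, B 310.73, H₂O 310.73
Sensible, products 25→199 °C: 25371 kJ/h
Q = ΔH = 38070 kJ/h = 10.575 kW
Heat supplied = 10.575 kJ/s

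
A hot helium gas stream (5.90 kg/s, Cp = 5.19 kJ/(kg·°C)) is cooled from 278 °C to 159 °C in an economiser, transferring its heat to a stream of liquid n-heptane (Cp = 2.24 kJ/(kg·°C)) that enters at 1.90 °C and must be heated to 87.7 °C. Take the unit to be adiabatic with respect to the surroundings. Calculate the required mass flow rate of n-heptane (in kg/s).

ṁ_c = 19.0 kg/s

Heat released by hot stream: Q = 5.90 × 5.19 × (278 − 159) = 3643.9 kJ/s
Energy balance on cold side (adiabatic exchanger): Q = ṁ_c·Cp_c·(T_c,out − T_c,in)
ṁ_c = 3643.9 / [2.24 × (87.7 − 1.90)] = 18.96 kg/s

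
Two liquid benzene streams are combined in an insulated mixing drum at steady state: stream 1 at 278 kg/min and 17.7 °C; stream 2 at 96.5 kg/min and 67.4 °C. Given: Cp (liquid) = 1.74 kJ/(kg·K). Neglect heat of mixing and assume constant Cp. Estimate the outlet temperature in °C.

No heat crosses the boundary, so H_out = H_in.
Σ ṁᵢCp,ᵢTᵢ = 278×1.74×17.7 + 96.5×1.74×67.4 = 19879
Σ ṁᵢCp,ᵢ = 278×1.74 + 96.5×1.74 = 651.63
T_out = 19879 / 651.63 = 30.507 °C

T_out = 30.5 °C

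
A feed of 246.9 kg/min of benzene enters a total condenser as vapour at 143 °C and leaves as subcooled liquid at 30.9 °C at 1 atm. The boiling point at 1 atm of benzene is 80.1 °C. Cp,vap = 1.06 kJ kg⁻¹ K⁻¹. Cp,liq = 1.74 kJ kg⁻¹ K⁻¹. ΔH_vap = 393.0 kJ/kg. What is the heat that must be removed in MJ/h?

vapour 143→80.1 °C: -66.674 kJ/kg
condensation at 80.1 °C: -393 kJ/kg
liquid 80.1→30.9 °C: -85.608 kJ/kg
Δh = -66.674 + -393 + -85.608 = -545.28 kJ/kg
Q = ṁ·Δh = 246.9 kg/min × -545.28 kJ/kg = -134630 kJ/min
|Q| = 2243.8 kW = 8077.8 MJ/h

Q_c = 8080 MJ/h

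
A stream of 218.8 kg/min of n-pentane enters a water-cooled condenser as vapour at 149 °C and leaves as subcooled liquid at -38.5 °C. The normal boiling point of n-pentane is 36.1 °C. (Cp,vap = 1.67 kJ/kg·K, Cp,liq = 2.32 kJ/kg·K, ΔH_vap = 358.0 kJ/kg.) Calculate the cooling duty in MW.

vapour 149→36.1 °C: -188.54 kJ/kg
condensation at 36.1 °C: -358 kJ/kg
liquid 36.1→-38.5 °C: -173.07 kJ/kg
Δh = -188.54 + -358 + -173.07 = -719.62 kJ/kg
Q = ṁ·Δh = 218.8 kg/min × -719.62 kJ/kg = -157450 kJ/min
|Q| = 2624.2 kW = 2.6242 MW

Q_c = 2.62 MW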